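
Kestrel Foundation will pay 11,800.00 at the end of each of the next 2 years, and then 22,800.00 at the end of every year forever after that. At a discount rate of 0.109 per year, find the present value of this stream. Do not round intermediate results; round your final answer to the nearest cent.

190311.51

PV of 2-year annuity: 11,800.00 × [1 − (1+0.109)^−2] / 0.109 = 20234.64059
Perpetuity value at year 2: 22,800.00 / 0.109 = 209174.31193
PV of perpetuity: 209174.31193 / (1+0.109)^2 = 170076.87079
Total PV = 20234.64059 + 170076.87079 = 190311.51138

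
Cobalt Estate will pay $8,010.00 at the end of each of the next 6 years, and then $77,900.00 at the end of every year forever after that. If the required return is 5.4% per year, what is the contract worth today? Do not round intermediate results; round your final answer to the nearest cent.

PV of 6-year annuity: $8,010.00 × [1 − (1+0.054)^−6] / 0.054 = 40141.34780
Perpetuity value at year 6: $77,900.00 / 0.054 = 1442592.59259
PV of perpetuity: 1442592.59259 / (1+0.054)^6 = 1052204.20384
Total PV = 40141.34780 + 1052204.20384 = 1092345.55165

$1092345.55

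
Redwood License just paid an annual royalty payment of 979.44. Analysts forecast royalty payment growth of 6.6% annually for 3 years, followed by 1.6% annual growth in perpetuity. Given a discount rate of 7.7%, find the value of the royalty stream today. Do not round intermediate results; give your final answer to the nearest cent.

18697.24

D_1 = 1044.08304
D_2 = 1112.99252
D_3 = 1186.45003
Terminal value at year 3: TV = D_3×(1+g_2)/(r−g_2) = 1205.43323/0.061 = 19761.20045
P_0 = D_1/(1+r)^1 + D_2/(1+r)^2 + D_3/(1+r)^3 + TV/(1+r)^3
    = 969.43643 + 959.53504 + 949.73478 + 15818.53332 = 18697.23957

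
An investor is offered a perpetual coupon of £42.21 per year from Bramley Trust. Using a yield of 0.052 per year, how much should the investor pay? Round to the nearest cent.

£811.73

Level perpetuity: PV = C / r = £42.21 / 0.052 = £811.73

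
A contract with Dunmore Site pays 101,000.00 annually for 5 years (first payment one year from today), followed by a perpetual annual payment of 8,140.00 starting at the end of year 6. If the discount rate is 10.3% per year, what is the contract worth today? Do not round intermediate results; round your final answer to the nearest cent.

PV of 5-year annuity: 101,000.00 × [1 − (1+0.103)^−5] / 0.103 = 379953.12377
Perpetuity value at year 5: 8,140.00 / 0.103 = 79029.12621
PV of perpetuity: 79029.12621 / (1+0.103)^5 = 48407.16159
Total PV = 379953.12377 + 48407.16159 = 428360.28535

428360.29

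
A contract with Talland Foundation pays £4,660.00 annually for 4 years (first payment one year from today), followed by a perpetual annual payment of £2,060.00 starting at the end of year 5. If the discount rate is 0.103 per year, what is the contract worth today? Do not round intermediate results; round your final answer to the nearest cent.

£28188.41

PV of 4-year annuity: £4,660.00 × [1 − (1+0.103)^−4] / 0.103 = 14676.15304
Perpetuity value at year 4: £2,060.00 / 0.103 = 20000.00000
PV of perpetuity: 20000.00000 / (1+0.103)^4 = 13512.25853
Total PV = 14676.15304 + 13512.25853 = 28188.41157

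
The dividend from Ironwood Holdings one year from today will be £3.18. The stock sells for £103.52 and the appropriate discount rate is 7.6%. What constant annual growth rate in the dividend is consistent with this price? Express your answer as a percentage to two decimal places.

P = D₁/(r−g) ⇒ g = r − D₁/P = 0.076 − £3.18/£103.52 = 0.045281

4.53%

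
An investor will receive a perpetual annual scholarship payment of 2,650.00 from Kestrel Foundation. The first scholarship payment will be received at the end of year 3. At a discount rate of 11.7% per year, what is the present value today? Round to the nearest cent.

Value at end of year 2: C / r = 2,650.00 / 0.117 = 22,649.5726
Discount to today: PV = 22,649.5726 / (1 + 0.117)^2 = 22,649.5726 / 1.247689 = 18,153.22

18153.22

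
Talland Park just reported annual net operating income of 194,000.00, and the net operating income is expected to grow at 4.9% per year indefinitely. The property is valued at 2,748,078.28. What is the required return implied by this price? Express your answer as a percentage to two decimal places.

12.31%

D₁ = 194,000.00 × 1.049 = 203,506.0000
P = D₁/(r − g) ⇒ r = D₁/P + g = 203,506.0000/2,748,078.28 + 0.049 = 0.074054 + 0.049 = 0.123054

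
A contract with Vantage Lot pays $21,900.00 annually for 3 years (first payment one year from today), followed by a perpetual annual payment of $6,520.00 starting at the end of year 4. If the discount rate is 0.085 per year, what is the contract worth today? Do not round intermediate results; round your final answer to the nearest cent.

PV of 3-year annuity: $21,900.00 × [1 − (1+0.085)^−3] / 0.085 = 55933.08993
Perpetuity value at year 3: $6,520.00 / 0.085 = 76705.88235
PV of perpetuity: 76705.88235 / (1+0.085)^3 = 60053.65649
Total PV = 55933.08993 + 60053.65649 = 115986.74643

$115986.75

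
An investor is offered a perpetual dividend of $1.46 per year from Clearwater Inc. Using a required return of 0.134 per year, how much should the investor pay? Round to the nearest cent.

Level perpetuity: PV = C / r = $1.46 / 0.134 = $10.90

$10.90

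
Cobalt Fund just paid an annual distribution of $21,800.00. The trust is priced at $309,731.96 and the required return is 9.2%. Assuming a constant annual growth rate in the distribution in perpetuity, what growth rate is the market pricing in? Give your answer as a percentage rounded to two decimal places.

2.02%

P = D₀(1+g)/(r−g) ⇒ P(r−g) = D₀(1+g) ⇒ g(P+D₀) = P·r − D₀
g = (P·r − D₀)/(P + D₀) = ($309,731.96×0.092 − $21,800.00) / ($309,731.96 + $21,800.00) = 0.020195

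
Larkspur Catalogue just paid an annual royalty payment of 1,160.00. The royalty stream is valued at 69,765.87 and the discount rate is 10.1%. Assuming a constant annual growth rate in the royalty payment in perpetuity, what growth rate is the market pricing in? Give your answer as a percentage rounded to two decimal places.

P = D₀(1+g)/(r−g) ⇒ P(r−g) = D₀(1+g) ⇒ g(P+D₀) = P·r − D₀
g = (P·r − D₀)/(P + D₀) = (69,765.87×0.101 − 1,160.00) / (69,765.87 + 1,160.00) = 0.082993

8.30%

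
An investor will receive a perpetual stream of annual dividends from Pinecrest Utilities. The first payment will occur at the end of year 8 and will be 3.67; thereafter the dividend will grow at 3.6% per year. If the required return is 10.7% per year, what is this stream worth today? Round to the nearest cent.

Value at end of year 7: C₁ / (r − g) = 3.67 / (0.107 − 0.036) = 51.6901
Discount to today: PV = 51.6901 / (1 + 0.107)^7 = 51.6901 / 2.037198 = 25.37

25.37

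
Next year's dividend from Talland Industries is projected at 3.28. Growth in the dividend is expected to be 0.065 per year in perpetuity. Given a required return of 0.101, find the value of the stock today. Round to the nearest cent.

Growing perpetuity: P = D₁ / (r − g) = 3.2800 / (0.101 − 0.065) = 91.11

91.11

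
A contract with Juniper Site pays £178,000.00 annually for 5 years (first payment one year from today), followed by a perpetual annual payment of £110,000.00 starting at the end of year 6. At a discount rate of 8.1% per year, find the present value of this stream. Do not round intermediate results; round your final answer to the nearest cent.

£1628814.89

PV of 5-year annuity: £178,000.00 × [1 − (1+0.081)^−5] / 0.081 = 708833.17699
Perpetuity value at year 5: £110,000.00 / 0.081 = 1358024.69136
PV of perpetuity: 1358024.69136 / (1+0.081)^5 = 919981.71681
Total PV = 708833.17699 + 919981.71681 = 1628814.89380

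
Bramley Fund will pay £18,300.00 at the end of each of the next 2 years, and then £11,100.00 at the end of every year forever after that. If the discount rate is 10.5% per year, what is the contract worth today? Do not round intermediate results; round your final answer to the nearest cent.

PV of 2-year annuity: £18,300.00 × [1 − (1+0.105)^−2] / 0.105 = 31548.49409
Perpetuity value at year 2: £11,100.00 / 0.105 = 105714.28571
PV of perpetuity: 105714.28571 / (1+0.105)^2 = 86578.31389
Total PV = 31548.49409 + 86578.31389 = 118126.80798

£118126.81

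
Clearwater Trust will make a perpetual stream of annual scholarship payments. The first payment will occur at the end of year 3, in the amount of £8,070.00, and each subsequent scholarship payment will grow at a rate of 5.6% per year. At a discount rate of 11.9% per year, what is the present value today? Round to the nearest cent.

£102299.34

Value at end of year 2: C₁ / (r − g) = £8,070.00 / (0.119 − 0.056) = £128,095.2381
Discount to today: PV = £128,095.2381 / (1 + 0.119)^2 = £128,095.2381 / 1.252161 = £102,299.34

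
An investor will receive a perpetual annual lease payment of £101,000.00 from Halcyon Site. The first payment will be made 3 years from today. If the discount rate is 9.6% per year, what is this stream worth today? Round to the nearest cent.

£875848.58

Value at end of year 2: C / r = £101,000.00 / 0.096 = £1,052,083.3333
Discount to today: PV = £1,052,083.3333 / (1 + 0.096)^2 = £1,052,083.3333 / 1.201216 = £875,848.58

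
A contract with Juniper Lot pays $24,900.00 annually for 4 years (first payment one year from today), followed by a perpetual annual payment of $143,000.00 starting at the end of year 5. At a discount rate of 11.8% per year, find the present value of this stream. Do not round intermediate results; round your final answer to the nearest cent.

$851637.22

PV of 4-year annuity: $24,900.00 × [1 − (1+0.118)^−4] / 0.118 = 75949.67801
Perpetuity value at year 4: $143,000.00 / 0.118 = 1211864.40678
PV of perpetuity: 1211864.40678 / (1+0.118)^4 = 775687.54108
Total PV = 75949.67801 + 775687.54108 = 851637.21909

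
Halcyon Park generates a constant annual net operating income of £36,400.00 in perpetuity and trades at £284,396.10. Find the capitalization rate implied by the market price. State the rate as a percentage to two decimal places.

P = C/r ⇒ r = C/P = £36,400.00/£284,396.10 = 0.127991

12.80%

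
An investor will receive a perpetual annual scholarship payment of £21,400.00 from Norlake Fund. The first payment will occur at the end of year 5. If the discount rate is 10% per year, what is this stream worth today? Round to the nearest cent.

£146164.88

Value at end of year 4: C / r = £21,400.00 / 0.1 = £214,000.0000
Discount to today: PV = £214,000.0000 / (1 + 0.1)^4 = £214,000.0000 / 1.464100 = £146,164.88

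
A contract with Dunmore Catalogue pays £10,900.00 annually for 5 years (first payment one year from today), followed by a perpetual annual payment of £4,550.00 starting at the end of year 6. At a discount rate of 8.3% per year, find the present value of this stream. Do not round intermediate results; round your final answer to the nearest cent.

£79973.78

PV of 5-year annuity: £10,900.00 × [1 − (1+0.083)^−5] / 0.083 = 43178.58813
Perpetuity value at year 5: £4,550.00 / 0.083 = 54819.27711
PV of perpetuity: 54819.27711 / (1+0.083)^5 = 36795.18757
Total PV = 43178.58813 + 36795.18757 = 79973.77570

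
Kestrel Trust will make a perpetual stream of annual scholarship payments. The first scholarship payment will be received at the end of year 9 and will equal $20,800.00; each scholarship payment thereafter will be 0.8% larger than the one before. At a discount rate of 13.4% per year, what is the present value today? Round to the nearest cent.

$60365.44

Value at end of year 8: C₁ / (r − g) = $20,800.00 / (0.134 − 0.008) = $165,079.3651
Discount to today: PV = $165,079.3651 / (1 + 0.134)^8 = $165,079.3651 / 2.734667 = $60,365.44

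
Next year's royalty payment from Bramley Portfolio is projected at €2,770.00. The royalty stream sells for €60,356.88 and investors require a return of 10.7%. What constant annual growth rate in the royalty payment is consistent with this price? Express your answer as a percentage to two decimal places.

6.11%

P = D₁/(r−g) ⇒ g = r − D₁/P = 0.107 − €2,770.00/€60,356.88 = 0.061106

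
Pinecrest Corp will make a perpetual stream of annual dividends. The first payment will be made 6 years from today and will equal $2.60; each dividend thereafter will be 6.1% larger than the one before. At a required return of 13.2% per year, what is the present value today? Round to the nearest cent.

$19.70

Value at end of year 5: C₁ / (r − g) = $2.60 / (0.132 − 0.061) = $36.6197
Discount to today: PV = $36.6197 / (1 + 0.132)^5 = $36.6197 / 1.858798 = $19.70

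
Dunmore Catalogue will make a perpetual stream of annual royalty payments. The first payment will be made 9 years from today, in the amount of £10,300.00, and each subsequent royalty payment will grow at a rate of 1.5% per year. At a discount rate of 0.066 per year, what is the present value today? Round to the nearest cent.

Value at end of year 8: C₁ / (r − g) = £10,300.00 / (0.066 − 0.015) = £201,960.7843
Discount to today: PV = £201,960.7843 / (1 + 0.066)^8 = £201,960.7843 / 1.667468 = £121,118.20

£121118.20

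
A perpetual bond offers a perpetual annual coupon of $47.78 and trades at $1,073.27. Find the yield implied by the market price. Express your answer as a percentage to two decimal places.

4.45%

P = C/r ⇒ r = C/P = $47.78/$1,073.27 = 0.044518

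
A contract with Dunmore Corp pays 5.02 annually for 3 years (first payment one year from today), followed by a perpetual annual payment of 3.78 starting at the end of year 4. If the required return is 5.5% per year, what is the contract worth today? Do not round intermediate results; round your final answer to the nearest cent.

72.07

PV of 3-year annuity: 5.02 × [1 − (1+0.055)^−3] / 0.055 = 13.54363
Perpetuity value at year 3: 3.78 / 0.055 = 68.72727
PV of perpetuity: 68.72727 / (1+0.055)^3 = 58.52908
Total PV = 13.54363 + 58.52908 = 72.07271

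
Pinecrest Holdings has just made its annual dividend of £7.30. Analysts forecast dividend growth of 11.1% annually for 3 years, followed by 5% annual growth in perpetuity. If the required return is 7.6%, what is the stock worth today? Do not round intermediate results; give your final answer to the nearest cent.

£347.88

D_1 = 8.11030
D_2 = 9.01054
D_3 = 10.01071
Terminal value at year 3: TV = D_3×(1+g_2)/(r−g_2) = 10.51125/0.026 = 404.27882
P_0 = D_1/(1+r)^1 + D_2/(1+r)^2 + D_3/(1+r)^3 + TV/(1+r)^3
    = 7.53745 + 7.78263 + 8.03578 + 324.52202 = 347.87789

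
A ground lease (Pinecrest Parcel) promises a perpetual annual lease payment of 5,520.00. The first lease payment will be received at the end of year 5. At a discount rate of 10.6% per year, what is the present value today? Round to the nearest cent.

34802.68

Value at end of year 4: C / r = 5,520.00 / 0.106 = 52,075.4717
Discount to today: PV = 52,075.4717 / (1 + 0.106)^4 = 52,075.4717 / 1.496306 = 34,802.68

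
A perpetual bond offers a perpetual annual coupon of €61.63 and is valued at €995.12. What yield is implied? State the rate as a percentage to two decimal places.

6.19%

P = C/r ⇒ r = C/P = €61.63/€995.12 = 0.061932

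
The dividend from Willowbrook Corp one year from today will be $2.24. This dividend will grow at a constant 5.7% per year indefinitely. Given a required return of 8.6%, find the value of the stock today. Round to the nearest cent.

Growing perpetuity: P = D₁ / (r − g) = $2.2400 / (0.086 − 0.057) = $77.24

$77.24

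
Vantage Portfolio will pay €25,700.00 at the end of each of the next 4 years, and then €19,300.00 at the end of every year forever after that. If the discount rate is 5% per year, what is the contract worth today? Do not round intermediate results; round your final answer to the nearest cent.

€408694.08

PV of 4-year annuity: €25,700.00 × [1 − (1+0.05)^−4] / 0.05 = 91130.92796
Perpetuity value at year 4: €19,300.00 / 0.05 = 386000.00000
PV of perpetuity: 386000.00000 / (1+0.05)^4 = 317563.15527
Total PV = 91130.92796 + 317563.15527 = 408694.08323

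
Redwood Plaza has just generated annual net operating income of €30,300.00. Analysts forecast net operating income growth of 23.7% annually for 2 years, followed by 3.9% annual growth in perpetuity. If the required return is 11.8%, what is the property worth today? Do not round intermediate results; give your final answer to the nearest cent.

€558469.32

D_1 = 37481.10000
D_2 = 46364.12070
Terminal value at year 2: TV = D_2×(1+g_2)/(r−g_2) = 48172.32141/0.079 = 609776.22035
P_0 = D_1/(1+r)^1 + D_2/(1+r)^2 + TV/(1+r)^2
    = 33525.13417 + 37093.55185 + 487850.63760 = 558469.32361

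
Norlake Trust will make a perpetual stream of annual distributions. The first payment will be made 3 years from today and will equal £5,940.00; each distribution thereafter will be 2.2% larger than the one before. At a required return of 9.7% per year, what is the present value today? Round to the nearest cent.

Value at end of year 2: C₁ / (r − g) = £5,940.00 / (0.097 − 0.022) = £79,200.0000
Discount to today: PV = £79,200.0000 / (1 + 0.097)^2 = £79,200.0000 / 1.203409 = £65,813.04

£65813.04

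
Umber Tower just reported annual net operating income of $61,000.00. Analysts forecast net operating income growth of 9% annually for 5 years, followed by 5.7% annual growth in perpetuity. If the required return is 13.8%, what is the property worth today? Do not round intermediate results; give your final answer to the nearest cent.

$910222.17

D_1 = 66490.00000
D_2 = 72474.10000
D_3 = 78996.76900
D_4 = 86106.47821
D_5 = 93856.06125
Terminal value at year 5: TV = D_5×(1+g_2)/(r−g_2) = 99205.85674/0.081 = 1224763.66346
P_0 = D_1/(1+r)^1 + D_2/(1+r)^2 + D_3/(1+r)^3 + D_4/(1+r)^4 + D_5/(1+r)^5 + TV/(1+r)^5
    = 58427.06503 + 55962.65455 + 53602.19109 + 51341.29024 + 49175.75251 + 641713.21486 = 910222.16827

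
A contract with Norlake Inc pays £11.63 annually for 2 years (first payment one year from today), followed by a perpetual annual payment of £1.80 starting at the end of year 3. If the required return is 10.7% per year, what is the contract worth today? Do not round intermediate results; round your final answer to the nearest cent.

£33.72

PV of 2-year annuity: £11.63 × [1 − (1+0.107)^−2] / 0.107 = 19.99627
Perpetuity value at year 2: £1.80 / 0.107 = 16.82243
PV of perpetuity: 16.82243 / (1+0.107)^2 = 13.72756
Total PV = 19.99627 + 13.72756 = 33.72384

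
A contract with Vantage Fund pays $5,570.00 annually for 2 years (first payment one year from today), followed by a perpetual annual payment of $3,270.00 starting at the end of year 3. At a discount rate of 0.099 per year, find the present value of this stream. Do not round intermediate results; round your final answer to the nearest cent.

PV of 2-year annuity: $5,570.00 × [1 − (1+0.099)^−2] / 0.099 = 9679.93072
Perpetuity value at year 2: $3,270.00 / 0.099 = 33030.30303
PV of perpetuity: 33030.30303 / (1+0.099)^2 = 27347.47117
Total PV = 9679.93072 + 27347.47117 = 37027.40189

$37027.40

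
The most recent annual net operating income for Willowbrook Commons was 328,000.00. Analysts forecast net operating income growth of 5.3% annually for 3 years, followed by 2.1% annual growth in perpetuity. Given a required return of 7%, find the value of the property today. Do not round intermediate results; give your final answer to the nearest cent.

7466905.57

D_1 = 345384.00000
D_2 = 363689.35200
D_3 = 382964.88766
Terminal value at year 3: TV = D_3×(1+g_2)/(r−g_2) = 391007.15030/0.049 = 7979737.76116
P_0 = D_1/(1+r)^1 + D_2/(1+r)^2 + D_3/(1+r)^3 + TV/(1+r)^3
    = 322788.78505 + 317660.36510 + 312613.42472 + 6513842.99258 = 7466905.56744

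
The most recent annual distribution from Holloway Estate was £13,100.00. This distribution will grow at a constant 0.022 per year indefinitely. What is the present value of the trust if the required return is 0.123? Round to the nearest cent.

£132556.44

D₁ = D₀ × (1 + g) = £13,100.00 × 1.022 = £13,388.2000
Growing perpetuity: P = D₁ / (r − g) = £13,388.2000 / (0.123 − 0.022) = £132,556.44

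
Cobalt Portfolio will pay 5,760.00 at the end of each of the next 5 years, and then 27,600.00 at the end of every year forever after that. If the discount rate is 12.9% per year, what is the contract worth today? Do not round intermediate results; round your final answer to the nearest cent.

PV of 5-year annuity: 5,760.00 × [1 − (1+0.129)^−5] / 0.129 = 20308.78135
Perpetuity value at year 5: 27,600.00 / 0.129 = 213953.48837
PV of perpetuity: 213953.48837 / (1+0.129)^5 = 116640.57775
Total PV = 20308.78135 + 116640.57775 = 136949.35910

136949.36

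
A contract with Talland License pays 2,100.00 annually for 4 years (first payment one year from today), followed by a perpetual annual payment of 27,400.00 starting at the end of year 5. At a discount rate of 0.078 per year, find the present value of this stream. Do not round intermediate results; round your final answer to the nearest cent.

PV of 4-year annuity: 2,100.00 × [1 − (1+0.078)^−4] / 0.078 = 6986.54334
Perpetuity value at year 4: 27,400.00 / 0.078 = 351282.05128
PV of perpetuity: 351282.05128 / (1+0.078)^4 = 260124.29533
Total PV = 6986.54334 + 260124.29533 = 267110.83867

267110.84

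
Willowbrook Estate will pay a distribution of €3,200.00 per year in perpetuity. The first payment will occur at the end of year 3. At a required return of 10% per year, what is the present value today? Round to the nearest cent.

€26446.28

Value at end of year 2: C / r = €3,200.00 / 0.1 = €32,000.0000
Discount to today: PV = €32,000.0000 / (1 + 0.1)^2 = €32,000.0000 / 1.210000 = €26,446.28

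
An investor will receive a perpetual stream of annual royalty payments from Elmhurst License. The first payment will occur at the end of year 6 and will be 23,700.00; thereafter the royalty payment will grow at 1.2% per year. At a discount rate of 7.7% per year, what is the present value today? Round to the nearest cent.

Value at end of year 5: C₁ / (r − g) = 23,700.00 / (0.077 − 0.012) = 364,615.3846
Discount to today: PV = 364,615.3846 / (1 + 0.077)^5 = 364,615.3846 / 1.449034 = 251,626.56

251626.56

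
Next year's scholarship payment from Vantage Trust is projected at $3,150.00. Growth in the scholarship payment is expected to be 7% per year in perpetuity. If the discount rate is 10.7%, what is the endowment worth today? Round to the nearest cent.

$85135.14

Growing perpetuity: P = D₁ / (r − g) = $3,150.0000 / (0.107 − 0.07) = $85,135.14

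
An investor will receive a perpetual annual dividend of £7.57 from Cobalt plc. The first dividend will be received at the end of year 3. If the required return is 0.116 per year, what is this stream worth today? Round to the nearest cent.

Value at end of year 2: C / r = £7.57 / 0.116 = £65.2586
Discount to today: PV = £65.2586 / (1 + 0.116)^2 = £65.2586 / 1.245456 = £52.40

£52.40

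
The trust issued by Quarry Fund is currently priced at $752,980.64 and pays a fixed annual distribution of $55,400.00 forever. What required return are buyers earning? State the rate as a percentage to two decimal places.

7.36%

P = C/r ⇒ r = C/P = $55,400.00/$752,980.64 = 0.073574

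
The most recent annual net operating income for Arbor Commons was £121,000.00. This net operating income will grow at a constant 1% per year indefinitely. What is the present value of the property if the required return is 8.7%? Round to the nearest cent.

D₁ = D₀ × (1 + g) = £121,000.00 × 1.01 = £122,210.0000
Growing perpetuity: P = D₁ / (r − g) = £122,210.0000 / (0.087 − 0.01) = £1,587,142.86

£1587142.86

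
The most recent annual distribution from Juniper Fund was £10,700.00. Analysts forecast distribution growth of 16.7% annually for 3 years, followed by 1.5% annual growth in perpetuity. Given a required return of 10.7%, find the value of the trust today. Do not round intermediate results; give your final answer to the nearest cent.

D_1 = 12486.90000
D_2 = 14572.21230
D_3 = 17005.77175
Terminal value at year 3: TV = D_3×(1+g_2)/(r−g_2) = 17260.85833/0.092 = 187618.02533
P_0 = D_1/(1+r)^1 + D_2/(1+r)^2 + D_3/(1+r)^3 + TV/(1+r)^3
    = 11279.94580 + 11891.32498 + 12535.84123 + 138303.03101 = 174010.14302

£174010.14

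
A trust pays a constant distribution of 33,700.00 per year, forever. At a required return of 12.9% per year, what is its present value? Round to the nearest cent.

261240.31

Level perpetuity: PV = C / r = 33,700.00 / 0.129 = 261,240.31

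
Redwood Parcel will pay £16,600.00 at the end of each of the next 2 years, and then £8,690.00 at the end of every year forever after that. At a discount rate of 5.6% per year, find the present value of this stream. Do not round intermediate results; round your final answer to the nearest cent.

PV of 2-year annuity: £16,600.00 × [1 − (1+0.056)^−2] / 0.056 = 30605.77365
Perpetuity value at year 2: £8,690.00 / 0.056 = 155178.57143
PV of perpetuity: 155178.57143 / (1+0.056)^2 = 139156.63330
Total PV = 30605.77365 + 139156.63330 = 169762.40694

£169762.41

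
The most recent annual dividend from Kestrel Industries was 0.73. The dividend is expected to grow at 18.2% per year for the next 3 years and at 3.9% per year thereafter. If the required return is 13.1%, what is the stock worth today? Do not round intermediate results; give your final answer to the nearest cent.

11.80

D_1 = 0.86286
D_2 = 1.01990
D_3 = 1.20552
Terminal value at year 3: TV = D_3×(1+g_2)/(r−g_2) = 1.25254/0.092 = 13.61454
P_0 = D_1/(1+r)^1 + D_2/(1+r)^2 + D_3/(1+r)^3 + TV/(1+r)^3
    = 0.76292 + 0.79732 + 0.83327 + 9.41055 = 11.80407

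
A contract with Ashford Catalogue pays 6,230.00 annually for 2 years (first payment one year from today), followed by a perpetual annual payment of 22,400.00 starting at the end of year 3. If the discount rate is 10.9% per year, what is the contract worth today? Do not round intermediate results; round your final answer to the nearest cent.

177776.27

PV of 2-year annuity: 6,230.00 × [1 − (1+0.109)^−2] / 0.109 = 10683.20431
Perpetuity value at year 2: 22,400.00 / 0.109 = 205504.58716
PV of perpetuity: 205504.58716 / (1+0.109)^2 = 167093.06604
Total PV = 10683.20431 + 167093.06604 = 177776.27035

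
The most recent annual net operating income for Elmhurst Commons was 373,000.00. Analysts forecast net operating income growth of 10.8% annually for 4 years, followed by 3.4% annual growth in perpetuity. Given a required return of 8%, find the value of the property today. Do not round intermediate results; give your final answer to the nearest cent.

D_1 = 413284.00000
D_2 = 457918.67200
D_3 = 507373.88858
D_4 = 562170.26854
Terminal value at year 4: TV = D_4×(1+g_2)/(r−g_2) = 581284.05767/0.046 = 12636609.94941
P_0 = D_1/(1+r)^1 + D_2/(1+r)^2 + D_3/(1+r)^3 + D_4/(1+r)^4 + TV/(1+r)^4
    = 382670.37037 + 392591.45405 + 402769.75100 + 413211.92973 + 9288285.55096 = 10879529.05611

10879529.06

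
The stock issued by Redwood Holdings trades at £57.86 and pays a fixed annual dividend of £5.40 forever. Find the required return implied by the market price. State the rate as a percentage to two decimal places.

9.33%

P = C/r ⇒ r = C/P = £5.40/£57.86 = 0.093329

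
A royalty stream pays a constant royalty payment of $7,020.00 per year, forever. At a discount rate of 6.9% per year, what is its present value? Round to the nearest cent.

$101739.13

Level perpetuity: PV = C / r = $7,020.00 / 0.069 = $101,739.13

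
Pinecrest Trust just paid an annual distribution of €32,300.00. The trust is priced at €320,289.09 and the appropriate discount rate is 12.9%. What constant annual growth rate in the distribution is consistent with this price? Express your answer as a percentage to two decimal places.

2.56%

P = D₀(1+g)/(r−g) ⇒ P(r−g) = D₀(1+g) ⇒ g(P+D₀) = P·r − D₀
g = (P·r − D₀)/(P + D₀) = (€320,289.09×0.129 − €32,300.00) / (€320,289.09 + €32,300.00) = 0.025575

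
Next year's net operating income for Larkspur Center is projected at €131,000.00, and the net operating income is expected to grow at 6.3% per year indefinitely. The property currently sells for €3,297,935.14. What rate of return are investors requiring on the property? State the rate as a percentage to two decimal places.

P = D₁/(r − g) ⇒ r = D₁/P + g = €131,000.0000/€3,297,935.14 + 0.063 = 0.039722 + 0.063 = 0.102722

10.27%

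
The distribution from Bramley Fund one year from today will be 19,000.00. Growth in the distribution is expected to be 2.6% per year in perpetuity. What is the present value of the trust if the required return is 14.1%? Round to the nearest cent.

Growing perpetuity: P = D₁ / (r − g) = 19,000.0000 / (0.141 − 0.026) = 165,217.39

165217.39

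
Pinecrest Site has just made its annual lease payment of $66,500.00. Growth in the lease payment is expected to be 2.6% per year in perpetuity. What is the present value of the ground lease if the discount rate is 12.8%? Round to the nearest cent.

$668911.76

D₁ = D₀ × (1 + g) = $66,500.00 × 1.026 = $68,229.0000
Growing perpetuity: P = D₁ / (r − g) = $68,229.0000 / (0.128 − 0.026) = $668,911.76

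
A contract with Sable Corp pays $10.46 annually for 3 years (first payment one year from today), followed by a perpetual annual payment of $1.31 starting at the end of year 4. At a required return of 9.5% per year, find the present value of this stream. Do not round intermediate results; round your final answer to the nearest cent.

$36.75

PV of 3-year annuity: $10.46 × [1 − (1+0.095)^−3] / 0.095 = 26.24317
Perpetuity value at year 3: $1.31 / 0.095 = 13.78947
PV of perpetuity: 13.78947 / (1+0.095)^3 = 10.50281
Total PV = 26.24317 + 10.50281 = 36.74597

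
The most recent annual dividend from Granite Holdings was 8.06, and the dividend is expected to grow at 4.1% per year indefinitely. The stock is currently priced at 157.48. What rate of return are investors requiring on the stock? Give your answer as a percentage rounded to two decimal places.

D₁ = 8.06 × 1.041 = 8.3905
P = D₁/(r − g) ⇒ r = D₁/P + g = 8.3905/157.48 + 0.041 = 0.053280 + 0.041 = 0.094280

9.43%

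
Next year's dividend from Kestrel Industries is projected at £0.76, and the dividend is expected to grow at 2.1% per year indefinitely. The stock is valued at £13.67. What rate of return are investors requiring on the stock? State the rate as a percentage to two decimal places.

7.66%

P = D₁/(r − g) ⇒ r = D₁/P + g = £0.7600/£13.67 + 0.021 = 0.055596 + 0.021 = 0.076596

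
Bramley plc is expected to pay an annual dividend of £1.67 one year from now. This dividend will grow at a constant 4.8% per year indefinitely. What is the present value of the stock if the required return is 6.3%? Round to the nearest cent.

£111.33

Growing perpetuity: P = D₁ / (r − g) = £1.6700 / (0.063 − 0.048) = £111.33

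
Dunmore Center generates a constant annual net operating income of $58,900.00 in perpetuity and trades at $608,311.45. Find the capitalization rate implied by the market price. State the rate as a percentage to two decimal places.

P = C/r ⇒ r = C/P = $58,900.00/$608,311.45 = 0.096825

9.68%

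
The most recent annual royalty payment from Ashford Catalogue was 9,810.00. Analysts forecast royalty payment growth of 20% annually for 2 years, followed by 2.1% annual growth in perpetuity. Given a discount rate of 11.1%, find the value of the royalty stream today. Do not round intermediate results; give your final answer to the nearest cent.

D_1 = 11772.00000
D_2 = 14126.40000
Terminal value at year 2: TV = D_2×(1+g_2)/(r−g_2) = 14423.05440/0.09 = 160256.16000
P_0 = D_1/(1+r)^1 + D_2/(1+r)^2 + TV/(1+r)^2
    = 10595.85959 + 11444.67282 + 129833.45499 = 151873.98740

151873.99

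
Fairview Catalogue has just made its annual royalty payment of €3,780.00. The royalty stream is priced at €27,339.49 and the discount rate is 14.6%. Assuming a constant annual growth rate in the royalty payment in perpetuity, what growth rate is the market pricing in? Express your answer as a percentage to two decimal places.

0.68%

P = D₀(1+g)/(r−g) ⇒ P(r−g) = D₀(1+g) ⇒ g(P+D₀) = P·r − D₀
g = (P·r − D₀)/(P + D₀) = (€27,339.49×0.146 − €3,780.00) / (€27,339.49 + €3,780.00) = 0.006798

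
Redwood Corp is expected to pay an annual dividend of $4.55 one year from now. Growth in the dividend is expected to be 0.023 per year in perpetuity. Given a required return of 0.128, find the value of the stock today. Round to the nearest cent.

$43.33

Growing perpetuity: P = D₁ / (r − g) = $4.5500 / (0.128 − 0.023) = $43.33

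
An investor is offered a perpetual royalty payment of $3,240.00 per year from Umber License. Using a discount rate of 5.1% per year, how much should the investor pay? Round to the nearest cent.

Level perpetuity: PV = C / r = $3,240.00 / 0.051 = $63,529.41

$63529.41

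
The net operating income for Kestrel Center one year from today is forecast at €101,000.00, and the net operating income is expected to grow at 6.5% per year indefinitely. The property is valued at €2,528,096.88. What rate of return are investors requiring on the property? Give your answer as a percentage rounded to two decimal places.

P = D₁/(r − g) ⇒ r = D₁/P + g = €101,000.0000/€2,528,096.88 + 0.065 = 0.039951 + 0.065 = 0.104951

10.50%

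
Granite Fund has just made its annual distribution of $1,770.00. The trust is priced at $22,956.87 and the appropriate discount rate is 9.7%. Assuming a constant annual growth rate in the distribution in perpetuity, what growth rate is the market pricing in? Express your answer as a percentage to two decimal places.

P = D₀(1+g)/(r−g) ⇒ P(r−g) = D₀(1+g) ⇒ g(P+D₀) = P·r − D₀
g = (P·r − D₀)/(P + D₀) = ($22,956.87×0.097 − $1,770.00) / ($22,956.87 + $1,770.00) = 0.018474

1.85%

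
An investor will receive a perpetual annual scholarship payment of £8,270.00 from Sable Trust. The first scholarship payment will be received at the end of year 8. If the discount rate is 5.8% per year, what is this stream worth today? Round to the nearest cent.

£96089.92

Value at end of year 7: C / r = £8,270.00 / 0.058 = £142,586.2069
Discount to today: PV = £142,586.2069 / (1 + 0.058)^7 = £142,586.2069 / 1.483883 = £96,089.92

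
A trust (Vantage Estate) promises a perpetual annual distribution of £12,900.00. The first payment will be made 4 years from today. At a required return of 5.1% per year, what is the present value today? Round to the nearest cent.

Value at end of year 3: C / r = £12,900.00 / 0.051 = £252,941.1765
Discount to today: PV = £252,941.1765 / (1 + 0.051)^3 = £252,941.1765 / 1.160936 = £217,877.00

£217877.00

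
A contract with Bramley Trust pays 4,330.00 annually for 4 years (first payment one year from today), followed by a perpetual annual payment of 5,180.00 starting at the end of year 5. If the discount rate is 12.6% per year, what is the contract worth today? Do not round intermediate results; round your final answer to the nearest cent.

PV of 4-year annuity: 4,330.00 × [1 − (1+0.126)^−4] / 0.126 = 12987.24100
Perpetuity value at year 4: 5,180.00 / 0.126 = 41111.11111
PV of perpetuity: 41111.11111 / (1+0.126)^4 = 25574.41172
Total PV = 12987.24100 + 25574.41172 = 38561.65272

38561.65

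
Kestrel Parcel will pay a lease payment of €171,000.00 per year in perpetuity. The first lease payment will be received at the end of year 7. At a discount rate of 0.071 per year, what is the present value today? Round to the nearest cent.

€1595882.59

Value at end of year 6: C / r = €171,000.00 / 0.071 = €2,408,450.7042
Discount to today: PV = €2,408,450.7042 / (1 + 0.071)^6 = €2,408,450.7042 / 1.509165 = €1,595,882.59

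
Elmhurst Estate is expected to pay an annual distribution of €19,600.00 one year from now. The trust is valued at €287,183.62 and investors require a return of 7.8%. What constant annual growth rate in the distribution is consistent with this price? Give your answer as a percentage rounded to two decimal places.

0.98%

P = D₁/(r−g) ⇒ g = r − D₁/P = 0.078 − €19,600.00/€287,183.62 = 0.009751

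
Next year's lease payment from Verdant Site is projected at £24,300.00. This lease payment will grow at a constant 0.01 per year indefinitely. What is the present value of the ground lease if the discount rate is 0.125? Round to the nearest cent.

£211304.35

Growing perpetuity: P = D₁ / (r − g) = £24,300.0000 / (0.125 − 0.01) = £211,304.35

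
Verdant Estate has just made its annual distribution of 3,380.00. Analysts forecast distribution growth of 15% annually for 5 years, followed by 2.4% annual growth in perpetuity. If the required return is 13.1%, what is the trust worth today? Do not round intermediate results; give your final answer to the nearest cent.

D_1 = 3887.00000
D_2 = 4470.05000
D_3 = 5140.55750
D_4 = 5911.64113
D_5 = 6798.38729
Terminal value at year 5: TV = D_5×(1+g_2)/(r−g_2) = 6961.54859/0.107 = 65061.20176
P_0 = D_1/(1+r)^1 + D_2/(1+r)^2 + D_3/(1+r)^3 + D_4/(1+r)^4 + D_5/(1+r)^5 + TV/(1+r)^5
    = 3436.78161 + 3494.51711 + 3553.22252 + 3612.91415 + 3673.60855 + 35156.77717 = 52927.82112

52927.82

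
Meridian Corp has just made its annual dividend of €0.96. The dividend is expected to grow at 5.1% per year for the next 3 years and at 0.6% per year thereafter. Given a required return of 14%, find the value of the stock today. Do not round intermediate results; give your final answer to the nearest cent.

D_1 = 1.00896
D_2 = 1.06042
D_3 = 1.11450
Terminal value at year 3: TV = D_3×(1+g_2)/(r−g_2) = 1.12119/0.134 = 8.36705
P_0 = D_1/(1+r)^1 + D_2/(1+r)^2 + D_3/(1+r)^3 + TV/(1+r)^3
    = 0.88505 + 0.81596 + 0.75225 + 5.64752 = 8.10079

€8.10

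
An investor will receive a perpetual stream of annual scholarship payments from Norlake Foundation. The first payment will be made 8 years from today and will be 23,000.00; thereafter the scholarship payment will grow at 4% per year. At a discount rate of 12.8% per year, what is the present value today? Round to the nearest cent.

Value at end of year 7: C₁ / (r − g) = 23,000.00 / (0.128 − 0.04) = 261,363.6364
Discount to today: PV = 261,363.6364 / (1 + 0.128)^7 = 261,363.6364 / 2.323612 = 112,481.60

112481.60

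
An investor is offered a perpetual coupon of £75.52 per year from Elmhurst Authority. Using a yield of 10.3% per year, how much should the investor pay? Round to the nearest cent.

£733.20

Level perpetuity: PV = C / r = £75.52 / 0.103 = £733.20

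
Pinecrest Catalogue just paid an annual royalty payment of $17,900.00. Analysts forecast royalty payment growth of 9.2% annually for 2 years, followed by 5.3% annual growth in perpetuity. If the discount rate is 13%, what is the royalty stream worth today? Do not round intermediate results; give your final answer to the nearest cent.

$262615.90

D_1 = 19546.80000
D_2 = 21345.10560
Terminal value at year 2: TV = D_2×(1+g_2)/(r−g_2) = 22476.39620/0.077 = 291901.24931
P_0 = D_1/(1+r)^1 + D_2/(1+r)^2 + TV/(1+r)^2
    = 17298.05310 + 16716.34866 + 228601.49527 = 262615.89702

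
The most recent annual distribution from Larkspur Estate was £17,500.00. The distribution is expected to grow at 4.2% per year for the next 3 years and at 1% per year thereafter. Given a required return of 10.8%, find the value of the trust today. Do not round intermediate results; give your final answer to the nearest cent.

D_1 = 18235.00000
D_2 = 19000.87000
D_3 = 19798.90654
Terminal value at year 3: TV = D_3×(1+g_2)/(r−g_2) = 19996.89561/0.098 = 204049.95516
P_0 = D_1/(1+r)^1 + D_2/(1+r)^2 + D_3/(1+r)^3 + TV/(1+r)^3
    = 16457.58123 + 15477.25599 + 14555.32558 + 150008.96772 = 196499.13052

£196499.13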